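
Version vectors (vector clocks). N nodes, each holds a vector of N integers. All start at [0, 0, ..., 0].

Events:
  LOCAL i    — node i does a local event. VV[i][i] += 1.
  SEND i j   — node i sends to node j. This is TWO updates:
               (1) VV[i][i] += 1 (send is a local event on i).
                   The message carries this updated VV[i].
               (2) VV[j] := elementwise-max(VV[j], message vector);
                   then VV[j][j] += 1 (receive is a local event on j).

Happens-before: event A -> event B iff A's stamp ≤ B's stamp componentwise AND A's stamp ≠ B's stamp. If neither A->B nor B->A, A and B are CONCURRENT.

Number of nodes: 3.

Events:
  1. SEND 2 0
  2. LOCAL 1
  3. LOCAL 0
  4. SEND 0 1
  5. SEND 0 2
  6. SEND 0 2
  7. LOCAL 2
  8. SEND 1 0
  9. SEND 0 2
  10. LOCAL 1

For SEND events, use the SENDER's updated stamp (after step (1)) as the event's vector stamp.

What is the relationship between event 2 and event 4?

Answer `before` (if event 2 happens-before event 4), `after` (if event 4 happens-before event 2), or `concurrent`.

Initial: VV[0]=[0, 0, 0]
Initial: VV[1]=[0, 0, 0]
Initial: VV[2]=[0, 0, 0]
Event 1: SEND 2->0: VV[2][2]++ -> VV[2]=[0, 0, 1], msg_vec=[0, 0, 1]; VV[0]=max(VV[0],msg_vec) then VV[0][0]++ -> VV[0]=[1, 0, 1]
Event 2: LOCAL 1: VV[1][1]++ -> VV[1]=[0, 1, 0]
Event 3: LOCAL 0: VV[0][0]++ -> VV[0]=[2, 0, 1]
Event 4: SEND 0->1: VV[0][0]++ -> VV[0]=[3, 0, 1], msg_vec=[3, 0, 1]; VV[1]=max(VV[1],msg_vec) then VV[1][1]++ -> VV[1]=[3, 2, 1]
Event 5: SEND 0->2: VV[0][0]++ -> VV[0]=[4, 0, 1], msg_vec=[4, 0, 1]; VV[2]=max(VV[2],msg_vec) then VV[2][2]++ -> VV[2]=[4, 0, 2]
Event 6: SEND 0->2: VV[0][0]++ -> VV[0]=[5, 0, 1], msg_vec=[5, 0, 1]; VV[2]=max(VV[2],msg_vec) then VV[2][2]++ -> VV[2]=[5, 0, 3]
Event 7: LOCAL 2: VV[2][2]++ -> VV[2]=[5, 0, 4]
Event 8: SEND 1->0: VV[1][1]++ -> VV[1]=[3, 3, 1], msg_vec=[3, 3, 1]; VV[0]=max(VV[0],msg_vec) then VV[0][0]++ -> VV[0]=[6, 3, 1]
Event 9: SEND 0->2: VV[0][0]++ -> VV[0]=[7, 3, 1], msg_vec=[7, 3, 1]; VV[2]=max(VV[2],msg_vec) then VV[2][2]++ -> VV[2]=[7, 3, 5]
Event 10: LOCAL 1: VV[1][1]++ -> VV[1]=[3, 4, 1]
Event 2 stamp: [0, 1, 0]
Event 4 stamp: [3, 0, 1]
[0, 1, 0] <= [3, 0, 1]? False
[3, 0, 1] <= [0, 1, 0]? False
Relation: concurrent

Answer: concurrent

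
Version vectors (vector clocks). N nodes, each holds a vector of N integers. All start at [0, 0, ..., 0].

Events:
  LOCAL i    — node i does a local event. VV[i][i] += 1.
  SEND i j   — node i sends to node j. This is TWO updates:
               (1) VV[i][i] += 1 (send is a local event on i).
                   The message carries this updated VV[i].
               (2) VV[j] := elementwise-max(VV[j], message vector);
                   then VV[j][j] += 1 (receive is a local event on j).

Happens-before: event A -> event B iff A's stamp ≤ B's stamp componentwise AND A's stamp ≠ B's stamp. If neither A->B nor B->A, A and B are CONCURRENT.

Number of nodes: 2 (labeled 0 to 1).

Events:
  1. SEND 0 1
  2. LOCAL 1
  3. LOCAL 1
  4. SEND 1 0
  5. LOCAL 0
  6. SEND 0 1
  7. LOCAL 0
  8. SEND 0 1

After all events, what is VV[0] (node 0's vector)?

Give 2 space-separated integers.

Answer: 6 4

Derivation:
Initial: VV[0]=[0, 0]
Initial: VV[1]=[0, 0]
Event 1: SEND 0->1: VV[0][0]++ -> VV[0]=[1, 0], msg_vec=[1, 0]; VV[1]=max(VV[1],msg_vec) then VV[1][1]++ -> VV[1]=[1, 1]
Event 2: LOCAL 1: VV[1][1]++ -> VV[1]=[1, 2]
Event 3: LOCAL 1: VV[1][1]++ -> VV[1]=[1, 3]
Event 4: SEND 1->0: VV[1][1]++ -> VV[1]=[1, 4], msg_vec=[1, 4]; VV[0]=max(VV[0],msg_vec) then VV[0][0]++ -> VV[0]=[2, 4]
Event 5: LOCAL 0: VV[0][0]++ -> VV[0]=[3, 4]
Event 6: SEND 0->1: VV[0][0]++ -> VV[0]=[4, 4], msg_vec=[4, 4]; VV[1]=max(VV[1],msg_vec) then VV[1][1]++ -> VV[1]=[4, 5]
Event 7: LOCAL 0: VV[0][0]++ -> VV[0]=[5, 4]
Event 8: SEND 0->1: VV[0][0]++ -> VV[0]=[6, 4], msg_vec=[6, 4]; VV[1]=max(VV[1],msg_vec) then VV[1][1]++ -> VV[1]=[6, 6]
Final vectors: VV[0]=[6, 4]; VV[1]=[6, 6]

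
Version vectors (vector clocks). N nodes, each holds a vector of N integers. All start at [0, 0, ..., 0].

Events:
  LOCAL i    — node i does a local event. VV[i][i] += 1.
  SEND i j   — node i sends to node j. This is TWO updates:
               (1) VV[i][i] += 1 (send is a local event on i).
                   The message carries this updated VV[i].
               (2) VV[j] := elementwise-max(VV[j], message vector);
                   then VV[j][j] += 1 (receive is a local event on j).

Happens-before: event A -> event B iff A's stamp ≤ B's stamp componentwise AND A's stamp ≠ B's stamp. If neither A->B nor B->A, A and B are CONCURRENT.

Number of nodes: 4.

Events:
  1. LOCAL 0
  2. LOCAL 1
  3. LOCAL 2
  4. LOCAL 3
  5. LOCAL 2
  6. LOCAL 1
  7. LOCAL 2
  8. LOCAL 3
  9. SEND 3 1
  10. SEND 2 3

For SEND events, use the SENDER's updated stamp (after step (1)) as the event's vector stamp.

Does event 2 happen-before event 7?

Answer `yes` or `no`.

Answer: no

Derivation:
Initial: VV[0]=[0, 0, 0, 0]
Initial: VV[1]=[0, 0, 0, 0]
Initial: VV[2]=[0, 0, 0, 0]
Initial: VV[3]=[0, 0, 0, 0]
Event 1: LOCAL 0: VV[0][0]++ -> VV[0]=[1, 0, 0, 0]
Event 2: LOCAL 1: VV[1][1]++ -> VV[1]=[0, 1, 0, 0]
Event 3: LOCAL 2: VV[2][2]++ -> VV[2]=[0, 0, 1, 0]
Event 4: LOCAL 3: VV[3][3]++ -> VV[3]=[0, 0, 0, 1]
Event 5: LOCAL 2: VV[2][2]++ -> VV[2]=[0, 0, 2, 0]
Event 6: LOCAL 1: VV[1][1]++ -> VV[1]=[0, 2, 0, 0]
Event 7: LOCAL 2: VV[2][2]++ -> VV[2]=[0, 0, 3, 0]
Event 8: LOCAL 3: VV[3][3]++ -> VV[3]=[0, 0, 0, 2]
Event 9: SEND 3->1: VV[3][3]++ -> VV[3]=[0, 0, 0, 3], msg_vec=[0, 0, 0, 3]; VV[1]=max(VV[1],msg_vec) then VV[1][1]++ -> VV[1]=[0, 3, 0, 3]
Event 10: SEND 2->3: VV[2][2]++ -> VV[2]=[0, 0, 4, 0], msg_vec=[0, 0, 4, 0]; VV[3]=max(VV[3],msg_vec) then VV[3][3]++ -> VV[3]=[0, 0, 4, 4]
Event 2 stamp: [0, 1, 0, 0]
Event 7 stamp: [0, 0, 3, 0]
[0, 1, 0, 0] <= [0, 0, 3, 0]? False. Equal? False. Happens-before: False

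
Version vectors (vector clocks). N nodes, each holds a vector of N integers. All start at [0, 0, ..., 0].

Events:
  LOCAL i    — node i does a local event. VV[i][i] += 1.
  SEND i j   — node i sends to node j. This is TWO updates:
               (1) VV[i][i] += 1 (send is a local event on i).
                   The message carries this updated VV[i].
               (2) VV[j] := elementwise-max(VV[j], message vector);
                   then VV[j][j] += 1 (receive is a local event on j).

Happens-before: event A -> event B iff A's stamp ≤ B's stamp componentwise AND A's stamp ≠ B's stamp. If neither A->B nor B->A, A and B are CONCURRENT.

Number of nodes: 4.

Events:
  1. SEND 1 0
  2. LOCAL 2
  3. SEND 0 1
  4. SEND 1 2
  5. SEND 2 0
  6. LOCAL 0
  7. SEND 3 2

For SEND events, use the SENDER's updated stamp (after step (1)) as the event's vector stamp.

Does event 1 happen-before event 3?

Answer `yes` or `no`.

Initial: VV[0]=[0, 0, 0, 0]
Initial: VV[1]=[0, 0, 0, 0]
Initial: VV[2]=[0, 0, 0, 0]
Initial: VV[3]=[0, 0, 0, 0]
Event 1: SEND 1->0: VV[1][1]++ -> VV[1]=[0, 1, 0, 0], msg_vec=[0, 1, 0, 0]; VV[0]=max(VV[0],msg_vec) then VV[0][0]++ -> VV[0]=[1, 1, 0, 0]
Event 2: LOCAL 2: VV[2][2]++ -> VV[2]=[0, 0, 1, 0]
Event 3: SEND 0->1: VV[0][0]++ -> VV[0]=[2, 1, 0, 0], msg_vec=[2, 1, 0, 0]; VV[1]=max(VV[1],msg_vec) then VV[1][1]++ -> VV[1]=[2, 2, 0, 0]
Event 4: SEND 1->2: VV[1][1]++ -> VV[1]=[2, 3, 0, 0], msg_vec=[2, 3, 0, 0]; VV[2]=max(VV[2],msg_vec) then VV[2][2]++ -> VV[2]=[2, 3, 2, 0]
Event 5: SEND 2->0: VV[2][2]++ -> VV[2]=[2, 3, 3, 0], msg_vec=[2, 3, 3, 0]; VV[0]=max(VV[0],msg_vec) then VV[0][0]++ -> VV[0]=[3, 3, 3, 0]
Event 6: LOCAL 0: VV[0][0]++ -> VV[0]=[4, 3, 3, 0]
Event 7: SEND 3->2: VV[3][3]++ -> VV[3]=[0, 0, 0, 1], msg_vec=[0, 0, 0, 1]; VV[2]=max(VV[2],msg_vec) then VV[2][2]++ -> VV[2]=[2, 3, 4, 1]
Event 1 stamp: [0, 1, 0, 0]
Event 3 stamp: [2, 1, 0, 0]
[0, 1, 0, 0] <= [2, 1, 0, 0]? True. Equal? False. Happens-before: True

Answer: yes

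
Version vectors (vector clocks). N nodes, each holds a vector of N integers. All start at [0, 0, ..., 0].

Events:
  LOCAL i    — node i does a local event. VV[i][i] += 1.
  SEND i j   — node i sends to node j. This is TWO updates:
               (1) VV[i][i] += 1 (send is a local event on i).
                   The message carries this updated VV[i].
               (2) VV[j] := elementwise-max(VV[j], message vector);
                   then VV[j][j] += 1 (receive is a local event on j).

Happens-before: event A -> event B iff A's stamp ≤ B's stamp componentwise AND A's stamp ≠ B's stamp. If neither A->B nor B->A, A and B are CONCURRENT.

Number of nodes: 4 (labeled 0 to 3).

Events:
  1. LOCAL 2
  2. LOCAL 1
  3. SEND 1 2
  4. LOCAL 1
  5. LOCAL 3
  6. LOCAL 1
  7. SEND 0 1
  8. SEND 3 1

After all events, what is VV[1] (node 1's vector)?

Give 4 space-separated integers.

Initial: VV[0]=[0, 0, 0, 0]
Initial: VV[1]=[0, 0, 0, 0]
Initial: VV[2]=[0, 0, 0, 0]
Initial: VV[3]=[0, 0, 0, 0]
Event 1: LOCAL 2: VV[2][2]++ -> VV[2]=[0, 0, 1, 0]
Event 2: LOCAL 1: VV[1][1]++ -> VV[1]=[0, 1, 0, 0]
Event 3: SEND 1->2: VV[1][1]++ -> VV[1]=[0, 2, 0, 0], msg_vec=[0, 2, 0, 0]; VV[2]=max(VV[2],msg_vec) then VV[2][2]++ -> VV[2]=[0, 2, 2, 0]
Event 4: LOCAL 1: VV[1][1]++ -> VV[1]=[0, 3, 0, 0]
Event 5: LOCAL 3: VV[3][3]++ -> VV[3]=[0, 0, 0, 1]
Event 6: LOCAL 1: VV[1][1]++ -> VV[1]=[0, 4, 0, 0]
Event 7: SEND 0->1: VV[0][0]++ -> VV[0]=[1, 0, 0, 0], msg_vec=[1, 0, 0, 0]; VV[1]=max(VV[1],msg_vec) then VV[1][1]++ -> VV[1]=[1, 5, 0, 0]
Event 8: SEND 3->1: VV[3][3]++ -> VV[3]=[0, 0, 0, 2], msg_vec=[0, 0, 0, 2]; VV[1]=max(VV[1],msg_vec) then VV[1][1]++ -> VV[1]=[1, 6, 0, 2]
Final vectors: VV[0]=[1, 0, 0, 0]; VV[1]=[1, 6, 0, 2]; VV[2]=[0, 2, 2, 0]; VV[3]=[0, 0, 0, 2]

Answer: 1 6 0 2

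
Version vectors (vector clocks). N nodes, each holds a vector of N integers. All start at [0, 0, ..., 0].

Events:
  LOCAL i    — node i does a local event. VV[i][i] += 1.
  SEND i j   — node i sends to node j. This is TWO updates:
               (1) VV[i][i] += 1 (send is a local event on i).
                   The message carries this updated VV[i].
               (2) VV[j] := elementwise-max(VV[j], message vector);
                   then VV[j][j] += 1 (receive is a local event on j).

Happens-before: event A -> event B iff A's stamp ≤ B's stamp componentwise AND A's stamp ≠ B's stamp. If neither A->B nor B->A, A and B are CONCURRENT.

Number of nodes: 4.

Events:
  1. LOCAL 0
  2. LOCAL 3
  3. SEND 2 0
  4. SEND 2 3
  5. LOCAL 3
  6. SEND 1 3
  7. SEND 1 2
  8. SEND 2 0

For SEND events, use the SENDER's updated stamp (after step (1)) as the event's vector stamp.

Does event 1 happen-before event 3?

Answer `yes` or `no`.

Initial: VV[0]=[0, 0, 0, 0]
Initial: VV[1]=[0, 0, 0, 0]
Initial: VV[2]=[0, 0, 0, 0]
Initial: VV[3]=[0, 0, 0, 0]
Event 1: LOCAL 0: VV[0][0]++ -> VV[0]=[1, 0, 0, 0]
Event 2: LOCAL 3: VV[3][3]++ -> VV[3]=[0, 0, 0, 1]
Event 3: SEND 2->0: VV[2][2]++ -> VV[2]=[0, 0, 1, 0], msg_vec=[0, 0, 1, 0]; VV[0]=max(VV[0],msg_vec) then VV[0][0]++ -> VV[0]=[2, 0, 1, 0]
Event 4: SEND 2->3: VV[2][2]++ -> VV[2]=[0, 0, 2, 0], msg_vec=[0, 0, 2, 0]; VV[3]=max(VV[3],msg_vec) then VV[3][3]++ -> VV[3]=[0, 0, 2, 2]
Event 5: LOCAL 3: VV[3][3]++ -> VV[3]=[0, 0, 2, 3]
Event 6: SEND 1->3: VV[1][1]++ -> VV[1]=[0, 1, 0, 0], msg_vec=[0, 1, 0, 0]; VV[3]=max(VV[3],msg_vec) then VV[3][3]++ -> VV[3]=[0, 1, 2, 4]
Event 7: SEND 1->2: VV[1][1]++ -> VV[1]=[0, 2, 0, 0], msg_vec=[0, 2, 0, 0]; VV[2]=max(VV[2],msg_vec) then VV[2][2]++ -> VV[2]=[0, 2, 3, 0]
Event 8: SEND 2->0: VV[2][2]++ -> VV[2]=[0, 2, 4, 0], msg_vec=[0, 2, 4, 0]; VV[0]=max(VV[0],msg_vec) then VV[0][0]++ -> VV[0]=[3, 2, 4, 0]
Event 1 stamp: [1, 0, 0, 0]
Event 3 stamp: [0, 0, 1, 0]
[1, 0, 0, 0] <= [0, 0, 1, 0]? False. Equal? False. Happens-before: False

Answer: no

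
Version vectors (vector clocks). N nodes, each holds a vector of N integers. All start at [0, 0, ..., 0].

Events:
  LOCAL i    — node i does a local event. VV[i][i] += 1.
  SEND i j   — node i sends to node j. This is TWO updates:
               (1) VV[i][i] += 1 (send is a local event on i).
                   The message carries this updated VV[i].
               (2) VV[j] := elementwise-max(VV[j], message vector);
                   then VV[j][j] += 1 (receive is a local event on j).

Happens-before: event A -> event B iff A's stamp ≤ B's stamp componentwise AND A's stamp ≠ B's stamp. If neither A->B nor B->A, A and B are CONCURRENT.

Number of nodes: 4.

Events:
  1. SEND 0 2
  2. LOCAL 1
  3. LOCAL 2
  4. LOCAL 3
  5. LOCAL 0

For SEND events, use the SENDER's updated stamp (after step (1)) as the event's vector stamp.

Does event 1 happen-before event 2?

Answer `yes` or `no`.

Answer: no

Derivation:
Initial: VV[0]=[0, 0, 0, 0]
Initial: VV[1]=[0, 0, 0, 0]
Initial: VV[2]=[0, 0, 0, 0]
Initial: VV[3]=[0, 0, 0, 0]
Event 1: SEND 0->2: VV[0][0]++ -> VV[0]=[1, 0, 0, 0], msg_vec=[1, 0, 0, 0]; VV[2]=max(VV[2],msg_vec) then VV[2][2]++ -> VV[2]=[1, 0, 1, 0]
Event 2: LOCAL 1: VV[1][1]++ -> VV[1]=[0, 1, 0, 0]
Event 3: LOCAL 2: VV[2][2]++ -> VV[2]=[1, 0, 2, 0]
Event 4: LOCAL 3: VV[3][3]++ -> VV[3]=[0, 0, 0, 1]
Event 5: LOCAL 0: VV[0][0]++ -> VV[0]=[2, 0, 0, 0]
Event 1 stamp: [1, 0, 0, 0]
Event 2 stamp: [0, 1, 0, 0]
[1, 0, 0, 0] <= [0, 1, 0, 0]? False. Equal? False. Happens-before: False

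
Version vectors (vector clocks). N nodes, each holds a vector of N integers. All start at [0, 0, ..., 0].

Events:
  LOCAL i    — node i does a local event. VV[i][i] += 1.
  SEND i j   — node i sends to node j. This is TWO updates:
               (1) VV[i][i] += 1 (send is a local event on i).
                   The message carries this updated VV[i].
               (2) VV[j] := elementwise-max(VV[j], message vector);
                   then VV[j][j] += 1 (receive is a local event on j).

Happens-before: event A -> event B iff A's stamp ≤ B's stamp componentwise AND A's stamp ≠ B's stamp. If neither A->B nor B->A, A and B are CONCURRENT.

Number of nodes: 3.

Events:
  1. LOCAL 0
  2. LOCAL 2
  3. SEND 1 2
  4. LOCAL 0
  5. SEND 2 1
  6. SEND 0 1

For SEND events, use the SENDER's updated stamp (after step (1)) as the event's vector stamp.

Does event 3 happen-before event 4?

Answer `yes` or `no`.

Initial: VV[0]=[0, 0, 0]
Initial: VV[1]=[0, 0, 0]
Initial: VV[2]=[0, 0, 0]
Event 1: LOCAL 0: VV[0][0]++ -> VV[0]=[1, 0, 0]
Event 2: LOCAL 2: VV[2][2]++ -> VV[2]=[0, 0, 1]
Event 3: SEND 1->2: VV[1][1]++ -> VV[1]=[0, 1, 0], msg_vec=[0, 1, 0]; VV[2]=max(VV[2],msg_vec) then VV[2][2]++ -> VV[2]=[0, 1, 2]
Event 4: LOCAL 0: VV[0][0]++ -> VV[0]=[2, 0, 0]
Event 5: SEND 2->1: VV[2][2]++ -> VV[2]=[0, 1, 3], msg_vec=[0, 1, 3]; VV[1]=max(VV[1],msg_vec) then VV[1][1]++ -> VV[1]=[0, 2, 3]
Event 6: SEND 0->1: VV[0][0]++ -> VV[0]=[3, 0, 0], msg_vec=[3, 0, 0]; VV[1]=max(VV[1],msg_vec) then VV[1][1]++ -> VV[1]=[3, 3, 3]
Event 3 stamp: [0, 1, 0]
Event 4 stamp: [2, 0, 0]
[0, 1, 0] <= [2, 0, 0]? False. Equal? False. Happens-before: False

Answer: no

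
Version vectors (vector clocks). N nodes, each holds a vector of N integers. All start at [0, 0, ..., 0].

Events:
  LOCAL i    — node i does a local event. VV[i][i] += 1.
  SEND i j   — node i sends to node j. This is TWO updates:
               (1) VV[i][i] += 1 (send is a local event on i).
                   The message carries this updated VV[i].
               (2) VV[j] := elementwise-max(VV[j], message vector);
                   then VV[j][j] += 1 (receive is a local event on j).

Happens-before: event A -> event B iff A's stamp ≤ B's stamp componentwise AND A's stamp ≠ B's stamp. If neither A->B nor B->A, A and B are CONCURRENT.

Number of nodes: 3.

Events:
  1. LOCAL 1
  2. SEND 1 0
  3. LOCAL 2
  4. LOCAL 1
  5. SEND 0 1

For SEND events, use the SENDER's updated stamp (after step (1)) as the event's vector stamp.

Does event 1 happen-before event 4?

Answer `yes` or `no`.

Answer: yes

Derivation:
Initial: VV[0]=[0, 0, 0]
Initial: VV[1]=[0, 0, 0]
Initial: VV[2]=[0, 0, 0]
Event 1: LOCAL 1: VV[1][1]++ -> VV[1]=[0, 1, 0]
Event 2: SEND 1->0: VV[1][1]++ -> VV[1]=[0, 2, 0], msg_vec=[0, 2, 0]; VV[0]=max(VV[0],msg_vec) then VV[0][0]++ -> VV[0]=[1, 2, 0]
Event 3: LOCAL 2: VV[2][2]++ -> VV[2]=[0, 0, 1]
Event 4: LOCAL 1: VV[1][1]++ -> VV[1]=[0, 3, 0]
Event 5: SEND 0->1: VV[0][0]++ -> VV[0]=[2, 2, 0], msg_vec=[2, 2, 0]; VV[1]=max(VV[1],msg_vec) then VV[1][1]++ -> VV[1]=[2, 4, 0]
Event 1 stamp: [0, 1, 0]
Event 4 stamp: [0, 3, 0]
[0, 1, 0] <= [0, 3, 0]? True. Equal? False. Happens-before: True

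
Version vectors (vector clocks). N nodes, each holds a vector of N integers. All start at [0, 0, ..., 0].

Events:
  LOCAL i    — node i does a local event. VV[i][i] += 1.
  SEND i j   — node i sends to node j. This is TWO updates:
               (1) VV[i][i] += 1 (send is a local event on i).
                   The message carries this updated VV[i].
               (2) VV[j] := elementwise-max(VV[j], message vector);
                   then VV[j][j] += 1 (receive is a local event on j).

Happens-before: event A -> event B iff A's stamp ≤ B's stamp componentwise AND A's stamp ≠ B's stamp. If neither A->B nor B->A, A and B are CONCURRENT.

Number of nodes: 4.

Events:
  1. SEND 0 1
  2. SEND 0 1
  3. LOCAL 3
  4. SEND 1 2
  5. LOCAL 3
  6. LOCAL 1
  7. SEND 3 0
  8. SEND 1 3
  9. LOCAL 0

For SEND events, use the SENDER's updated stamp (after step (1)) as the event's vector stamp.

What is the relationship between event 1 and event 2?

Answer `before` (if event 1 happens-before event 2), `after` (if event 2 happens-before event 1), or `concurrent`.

Initial: VV[0]=[0, 0, 0, 0]
Initial: VV[1]=[0, 0, 0, 0]
Initial: VV[2]=[0, 0, 0, 0]
Initial: VV[3]=[0, 0, 0, 0]
Event 1: SEND 0->1: VV[0][0]++ -> VV[0]=[1, 0, 0, 0], msg_vec=[1, 0, 0, 0]; VV[1]=max(VV[1],msg_vec) then VV[1][1]++ -> VV[1]=[1, 1, 0, 0]
Event 2: SEND 0->1: VV[0][0]++ -> VV[0]=[2, 0, 0, 0], msg_vec=[2, 0, 0, 0]; VV[1]=max(VV[1],msg_vec) then VV[1][1]++ -> VV[1]=[2, 2, 0, 0]
Event 3: LOCAL 3: VV[3][3]++ -> VV[3]=[0, 0, 0, 1]
Event 4: SEND 1->2: VV[1][1]++ -> VV[1]=[2, 3, 0, 0], msg_vec=[2, 3, 0, 0]; VV[2]=max(VV[2],msg_vec) then VV[2][2]++ -> VV[2]=[2, 3, 1, 0]
Event 5: LOCAL 3: VV[3][3]++ -> VV[3]=[0, 0, 0, 2]
Event 6: LOCAL 1: VV[1][1]++ -> VV[1]=[2, 4, 0, 0]
Event 7: SEND 3->0: VV[3][3]++ -> VV[3]=[0, 0, 0, 3], msg_vec=[0, 0, 0, 3]; VV[0]=max(VV[0],msg_vec) then VV[0][0]++ -> VV[0]=[3, 0, 0, 3]
Event 8: SEND 1->3: VV[1][1]++ -> VV[1]=[2, 5, 0, 0], msg_vec=[2, 5, 0, 0]; VV[3]=max(VV[3],msg_vec) then VV[3][3]++ -> VV[3]=[2, 5, 0, 4]
Event 9: LOCAL 0: VV[0][0]++ -> VV[0]=[4, 0, 0, 3]
Event 1 stamp: [1, 0, 0, 0]
Event 2 stamp: [2, 0, 0, 0]
[1, 0, 0, 0] <= [2, 0, 0, 0]? True
[2, 0, 0, 0] <= [1, 0, 0, 0]? False
Relation: before

Answer: before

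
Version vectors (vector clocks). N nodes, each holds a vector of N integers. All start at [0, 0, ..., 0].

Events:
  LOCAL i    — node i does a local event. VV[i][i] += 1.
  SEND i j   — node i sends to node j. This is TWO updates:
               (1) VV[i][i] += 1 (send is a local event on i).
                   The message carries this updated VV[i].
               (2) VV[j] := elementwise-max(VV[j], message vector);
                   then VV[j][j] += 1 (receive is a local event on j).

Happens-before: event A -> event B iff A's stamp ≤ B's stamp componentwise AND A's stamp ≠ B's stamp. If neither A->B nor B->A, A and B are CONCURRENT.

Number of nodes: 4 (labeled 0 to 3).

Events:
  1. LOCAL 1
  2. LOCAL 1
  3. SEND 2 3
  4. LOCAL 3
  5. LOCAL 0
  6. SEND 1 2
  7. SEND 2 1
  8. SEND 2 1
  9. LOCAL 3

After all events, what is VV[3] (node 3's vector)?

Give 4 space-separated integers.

Answer: 0 0 1 3

Derivation:
Initial: VV[0]=[0, 0, 0, 0]
Initial: VV[1]=[0, 0, 0, 0]
Initial: VV[2]=[0, 0, 0, 0]
Initial: VV[3]=[0, 0, 0, 0]
Event 1: LOCAL 1: VV[1][1]++ -> VV[1]=[0, 1, 0, 0]
Event 2: LOCAL 1: VV[1][1]++ -> VV[1]=[0, 2, 0, 0]
Event 3: SEND 2->3: VV[2][2]++ -> VV[2]=[0, 0, 1, 0], msg_vec=[0, 0, 1, 0]; VV[3]=max(VV[3],msg_vec) then VV[3][3]++ -> VV[3]=[0, 0, 1, 1]
Event 4: LOCAL 3: VV[3][3]++ -> VV[3]=[0, 0, 1, 2]
Event 5: LOCAL 0: VV[0][0]++ -> VV[0]=[1, 0, 0, 0]
Event 6: SEND 1->2: VV[1][1]++ -> VV[1]=[0, 3, 0, 0], msg_vec=[0, 3, 0, 0]; VV[2]=max(VV[2],msg_vec) then VV[2][2]++ -> VV[2]=[0, 3, 2, 0]
Event 7: SEND 2->1: VV[2][2]++ -> VV[2]=[0, 3, 3, 0], msg_vec=[0, 3, 3, 0]; VV[1]=max(VV[1],msg_vec) then VV[1][1]++ -> VV[1]=[0, 4, 3, 0]
Event 8: SEND 2->1: VV[2][2]++ -> VV[2]=[0, 3, 4, 0], msg_vec=[0, 3, 4, 0]; VV[1]=max(VV[1],msg_vec) then VV[1][1]++ -> VV[1]=[0, 5, 4, 0]
Event 9: LOCAL 3: VV[3][3]++ -> VV[3]=[0, 0, 1, 3]
Final vectors: VV[0]=[1, 0, 0, 0]; VV[1]=[0, 5, 4, 0]; VV[2]=[0, 3, 4, 0]; VV[3]=[0, 0, 1, 3]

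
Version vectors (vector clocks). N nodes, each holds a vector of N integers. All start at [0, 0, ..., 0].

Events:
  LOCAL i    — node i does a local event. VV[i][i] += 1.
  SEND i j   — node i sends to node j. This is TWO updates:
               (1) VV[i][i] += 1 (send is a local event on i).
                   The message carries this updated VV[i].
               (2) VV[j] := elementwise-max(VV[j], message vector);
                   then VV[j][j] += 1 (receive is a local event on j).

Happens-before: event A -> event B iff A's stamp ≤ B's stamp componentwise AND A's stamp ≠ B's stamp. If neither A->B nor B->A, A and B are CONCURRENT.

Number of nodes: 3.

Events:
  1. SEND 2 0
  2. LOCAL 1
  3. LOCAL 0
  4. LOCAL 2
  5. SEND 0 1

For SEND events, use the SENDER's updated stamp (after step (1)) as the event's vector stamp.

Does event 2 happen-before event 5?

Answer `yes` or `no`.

Answer: no

Derivation:
Initial: VV[0]=[0, 0, 0]
Initial: VV[1]=[0, 0, 0]
Initial: VV[2]=[0, 0, 0]
Event 1: SEND 2->0: VV[2][2]++ -> VV[2]=[0, 0, 1], msg_vec=[0, 0, 1]; VV[0]=max(VV[0],msg_vec) then VV[0][0]++ -> VV[0]=[1, 0, 1]
Event 2: LOCAL 1: VV[1][1]++ -> VV[1]=[0, 1, 0]
Event 3: LOCAL 0: VV[0][0]++ -> VV[0]=[2, 0, 1]
Event 4: LOCAL 2: VV[2][2]++ -> VV[2]=[0, 0, 2]
Event 5: SEND 0->1: VV[0][0]++ -> VV[0]=[3, 0, 1], msg_vec=[3, 0, 1]; VV[1]=max(VV[1],msg_vec) then VV[1][1]++ -> VV[1]=[3, 2, 1]
Event 2 stamp: [0, 1, 0]
Event 5 stamp: [3, 0, 1]
[0, 1, 0] <= [3, 0, 1]? False. Equal? False. Happens-before: False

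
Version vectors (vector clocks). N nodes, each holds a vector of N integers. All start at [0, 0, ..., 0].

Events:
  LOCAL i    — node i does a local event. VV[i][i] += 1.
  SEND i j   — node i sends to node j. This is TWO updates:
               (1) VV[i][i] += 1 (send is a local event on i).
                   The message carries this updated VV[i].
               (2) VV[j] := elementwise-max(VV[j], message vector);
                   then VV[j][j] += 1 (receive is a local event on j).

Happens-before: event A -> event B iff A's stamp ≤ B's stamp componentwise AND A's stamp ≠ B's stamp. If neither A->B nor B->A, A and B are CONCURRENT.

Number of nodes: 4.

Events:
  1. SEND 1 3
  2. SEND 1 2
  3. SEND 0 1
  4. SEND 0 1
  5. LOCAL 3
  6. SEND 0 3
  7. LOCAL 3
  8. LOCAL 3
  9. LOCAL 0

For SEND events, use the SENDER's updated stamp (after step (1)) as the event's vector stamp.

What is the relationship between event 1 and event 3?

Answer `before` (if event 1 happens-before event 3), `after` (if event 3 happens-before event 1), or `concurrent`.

Initial: VV[0]=[0, 0, 0, 0]
Initial: VV[1]=[0, 0, 0, 0]
Initial: VV[2]=[0, 0, 0, 0]
Initial: VV[3]=[0, 0, 0, 0]
Event 1: SEND 1->3: VV[1][1]++ -> VV[1]=[0, 1, 0, 0], msg_vec=[0, 1, 0, 0]; VV[3]=max(VV[3],msg_vec) then VV[3][3]++ -> VV[3]=[0, 1, 0, 1]
Event 2: SEND 1->2: VV[1][1]++ -> VV[1]=[0, 2, 0, 0], msg_vec=[0, 2, 0, 0]; VV[2]=max(VV[2],msg_vec) then VV[2][2]++ -> VV[2]=[0, 2, 1, 0]
Event 3: SEND 0->1: VV[0][0]++ -> VV[0]=[1, 0, 0, 0], msg_vec=[1, 0, 0, 0]; VV[1]=max(VV[1],msg_vec) then VV[1][1]++ -> VV[1]=[1, 3, 0, 0]
Event 4: SEND 0->1: VV[0][0]++ -> VV[0]=[2, 0, 0, 0], msg_vec=[2, 0, 0, 0]; VV[1]=max(VV[1],msg_vec) then VV[1][1]++ -> VV[1]=[2, 4, 0, 0]
Event 5: LOCAL 3: VV[3][3]++ -> VV[3]=[0, 1, 0, 2]
Event 6: SEND 0->3: VV[0][0]++ -> VV[0]=[3, 0, 0, 0], msg_vec=[3, 0, 0, 0]; VV[3]=max(VV[3],msg_vec) then VV[3][3]++ -> VV[3]=[3, 1, 0, 3]
Event 7: LOCAL 3: VV[3][3]++ -> VV[3]=[3, 1, 0, 4]
Event 8: LOCAL 3: VV[3][3]++ -> VV[3]=[3, 1, 0, 5]
Event 9: LOCAL 0: VV[0][0]++ -> VV[0]=[4, 0, 0, 0]
Event 1 stamp: [0, 1, 0, 0]
Event 3 stamp: [1, 0, 0, 0]
[0, 1, 0, 0] <= [1, 0, 0, 0]? False
[1, 0, 0, 0] <= [0, 1, 0, 0]? False
Relation: concurrent

Answer: concurrent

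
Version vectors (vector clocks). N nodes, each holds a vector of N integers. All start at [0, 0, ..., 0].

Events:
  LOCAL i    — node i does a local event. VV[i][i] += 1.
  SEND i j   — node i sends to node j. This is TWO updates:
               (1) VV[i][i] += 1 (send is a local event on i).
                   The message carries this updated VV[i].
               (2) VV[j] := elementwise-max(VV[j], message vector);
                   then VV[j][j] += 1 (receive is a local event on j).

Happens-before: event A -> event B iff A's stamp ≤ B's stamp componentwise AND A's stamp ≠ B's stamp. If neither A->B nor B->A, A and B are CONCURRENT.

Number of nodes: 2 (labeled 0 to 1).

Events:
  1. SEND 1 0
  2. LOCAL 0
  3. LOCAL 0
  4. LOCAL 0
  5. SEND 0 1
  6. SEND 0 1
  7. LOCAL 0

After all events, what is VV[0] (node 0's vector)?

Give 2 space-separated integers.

Answer: 7 1

Derivation:
Initial: VV[0]=[0, 0]
Initial: VV[1]=[0, 0]
Event 1: SEND 1->0: VV[1][1]++ -> VV[1]=[0, 1], msg_vec=[0, 1]; VV[0]=max(VV[0],msg_vec) then VV[0][0]++ -> VV[0]=[1, 1]
Event 2: LOCAL 0: VV[0][0]++ -> VV[0]=[2, 1]
Event 3: LOCAL 0: VV[0][0]++ -> VV[0]=[3, 1]
Event 4: LOCAL 0: VV[0][0]++ -> VV[0]=[4, 1]
Event 5: SEND 0->1: VV[0][0]++ -> VV[0]=[5, 1], msg_vec=[5, 1]; VV[1]=max(VV[1],msg_vec) then VV[1][1]++ -> VV[1]=[5, 2]
Event 6: SEND 0->1: VV[0][0]++ -> VV[0]=[6, 1], msg_vec=[6, 1]; VV[1]=max(VV[1],msg_vec) then VV[1][1]++ -> VV[1]=[6, 3]
Event 7: LOCAL 0: VV[0][0]++ -> VV[0]=[7, 1]
Final vectors: VV[0]=[7, 1]; VV[1]=[6, 3]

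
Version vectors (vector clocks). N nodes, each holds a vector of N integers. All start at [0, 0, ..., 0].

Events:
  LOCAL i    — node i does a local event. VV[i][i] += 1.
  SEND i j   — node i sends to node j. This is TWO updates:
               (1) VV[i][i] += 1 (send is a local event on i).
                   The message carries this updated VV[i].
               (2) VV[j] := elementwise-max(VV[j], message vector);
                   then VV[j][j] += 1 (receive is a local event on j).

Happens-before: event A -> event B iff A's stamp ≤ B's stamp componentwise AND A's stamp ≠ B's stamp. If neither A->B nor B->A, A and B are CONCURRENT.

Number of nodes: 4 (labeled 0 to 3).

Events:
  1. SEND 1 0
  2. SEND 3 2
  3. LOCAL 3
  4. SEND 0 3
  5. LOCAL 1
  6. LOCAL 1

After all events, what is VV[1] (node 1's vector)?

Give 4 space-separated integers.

Initial: VV[0]=[0, 0, 0, 0]
Initial: VV[1]=[0, 0, 0, 0]
Initial: VV[2]=[0, 0, 0, 0]
Initial: VV[3]=[0, 0, 0, 0]
Event 1: SEND 1->0: VV[1][1]++ -> VV[1]=[0, 1, 0, 0], msg_vec=[0, 1, 0, 0]; VV[0]=max(VV[0],msg_vec) then VV[0][0]++ -> VV[0]=[1, 1, 0, 0]
Event 2: SEND 3->2: VV[3][3]++ -> VV[3]=[0, 0, 0, 1], msg_vec=[0, 0, 0, 1]; VV[2]=max(VV[2],msg_vec) then VV[2][2]++ -> VV[2]=[0, 0, 1, 1]
Event 3: LOCAL 3: VV[3][3]++ -> VV[3]=[0, 0, 0, 2]
Event 4: SEND 0->3: VV[0][0]++ -> VV[0]=[2, 1, 0, 0], msg_vec=[2, 1, 0, 0]; VV[3]=max(VV[3],msg_vec) then VV[3][3]++ -> VV[3]=[2, 1, 0, 3]
Event 5: LOCAL 1: VV[1][1]++ -> VV[1]=[0, 2, 0, 0]
Event 6: LOCAL 1: VV[1][1]++ -> VV[1]=[0, 3, 0, 0]
Final vectors: VV[0]=[2, 1, 0, 0]; VV[1]=[0, 3, 0, 0]; VV[2]=[0, 0, 1, 1]; VV[3]=[2, 1, 0, 3]

Answer: 0 3 0 0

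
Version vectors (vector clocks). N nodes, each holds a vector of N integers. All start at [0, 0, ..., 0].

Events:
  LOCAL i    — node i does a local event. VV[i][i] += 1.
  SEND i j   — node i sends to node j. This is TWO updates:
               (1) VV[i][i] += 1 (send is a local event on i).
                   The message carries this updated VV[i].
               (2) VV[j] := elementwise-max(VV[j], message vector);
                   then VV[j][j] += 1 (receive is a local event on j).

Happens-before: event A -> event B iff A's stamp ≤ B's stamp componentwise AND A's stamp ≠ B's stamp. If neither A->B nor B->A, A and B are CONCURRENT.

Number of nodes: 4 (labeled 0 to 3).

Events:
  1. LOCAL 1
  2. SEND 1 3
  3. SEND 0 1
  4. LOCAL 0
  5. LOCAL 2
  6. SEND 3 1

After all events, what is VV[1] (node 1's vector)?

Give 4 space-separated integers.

Answer: 1 4 0 2

Derivation:
Initial: VV[0]=[0, 0, 0, 0]
Initial: VV[1]=[0, 0, 0, 0]
Initial: VV[2]=[0, 0, 0, 0]
Initial: VV[3]=[0, 0, 0, 0]
Event 1: LOCAL 1: VV[1][1]++ -> VV[1]=[0, 1, 0, 0]
Event 2: SEND 1->3: VV[1][1]++ -> VV[1]=[0, 2, 0, 0], msg_vec=[0, 2, 0, 0]; VV[3]=max(VV[3],msg_vec) then VV[3][3]++ -> VV[3]=[0, 2, 0, 1]
Event 3: SEND 0->1: VV[0][0]++ -> VV[0]=[1, 0, 0, 0], msg_vec=[1, 0, 0, 0]; VV[1]=max(VV[1],msg_vec) then VV[1][1]++ -> VV[1]=[1, 3, 0, 0]
Event 4: LOCAL 0: VV[0][0]++ -> VV[0]=[2, 0, 0, 0]
Event 5: LOCAL 2: VV[2][2]++ -> VV[2]=[0, 0, 1, 0]
Event 6: SEND 3->1: VV[3][3]++ -> VV[3]=[0, 2, 0, 2], msg_vec=[0, 2, 0, 2]; VV[1]=max(VV[1],msg_vec) then VV[1][1]++ -> VV[1]=[1, 4, 0, 2]
Final vectors: VV[0]=[2, 0, 0, 0]; VV[1]=[1, 4, 0, 2]; VV[2]=[0, 0, 1, 0]; VV[3]=[0, 2, 0, 2]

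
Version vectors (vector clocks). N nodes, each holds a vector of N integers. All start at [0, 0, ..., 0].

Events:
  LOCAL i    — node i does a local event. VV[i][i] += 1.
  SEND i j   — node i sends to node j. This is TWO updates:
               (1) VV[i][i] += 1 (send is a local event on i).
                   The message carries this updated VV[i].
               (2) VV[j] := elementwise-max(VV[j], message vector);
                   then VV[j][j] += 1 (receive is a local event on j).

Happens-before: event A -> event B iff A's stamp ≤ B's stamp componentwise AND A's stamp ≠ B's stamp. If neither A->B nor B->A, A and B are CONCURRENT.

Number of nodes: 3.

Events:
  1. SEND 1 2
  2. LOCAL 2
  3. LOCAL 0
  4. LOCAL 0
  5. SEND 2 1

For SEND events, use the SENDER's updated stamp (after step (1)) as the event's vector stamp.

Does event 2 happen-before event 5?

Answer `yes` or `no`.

Initial: VV[0]=[0, 0, 0]
Initial: VV[1]=[0, 0, 0]
Initial: VV[2]=[0, 0, 0]
Event 1: SEND 1->2: VV[1][1]++ -> VV[1]=[0, 1, 0], msg_vec=[0, 1, 0]; VV[2]=max(VV[2],msg_vec) then VV[2][2]++ -> VV[2]=[0, 1, 1]
Event 2: LOCAL 2: VV[2][2]++ -> VV[2]=[0, 1, 2]
Event 3: LOCAL 0: VV[0][0]++ -> VV[0]=[1, 0, 0]
Event 4: LOCAL 0: VV[0][0]++ -> VV[0]=[2, 0, 0]
Event 5: SEND 2->1: VV[2][2]++ -> VV[2]=[0, 1, 3], msg_vec=[0, 1, 3]; VV[1]=max(VV[1],msg_vec) then VV[1][1]++ -> VV[1]=[0, 2, 3]
Event 2 stamp: [0, 1, 2]
Event 5 stamp: [0, 1, 3]
[0, 1, 2] <= [0, 1, 3]? True. Equal? False. Happens-before: True

Answer: yes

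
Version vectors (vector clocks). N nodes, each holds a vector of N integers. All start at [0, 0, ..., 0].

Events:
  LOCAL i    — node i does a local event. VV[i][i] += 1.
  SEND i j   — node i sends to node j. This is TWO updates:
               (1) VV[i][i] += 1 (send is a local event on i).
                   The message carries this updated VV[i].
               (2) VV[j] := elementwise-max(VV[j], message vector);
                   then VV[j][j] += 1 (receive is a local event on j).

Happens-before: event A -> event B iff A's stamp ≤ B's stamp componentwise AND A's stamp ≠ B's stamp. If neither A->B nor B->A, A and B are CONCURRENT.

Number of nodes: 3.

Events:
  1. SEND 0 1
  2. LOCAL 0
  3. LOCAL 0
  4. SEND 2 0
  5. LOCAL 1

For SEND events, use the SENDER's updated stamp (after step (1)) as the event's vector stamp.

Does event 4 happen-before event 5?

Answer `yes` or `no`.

Initial: VV[0]=[0, 0, 0]
Initial: VV[1]=[0, 0, 0]
Initial: VV[2]=[0, 0, 0]
Event 1: SEND 0->1: VV[0][0]++ -> VV[0]=[1, 0, 0], msg_vec=[1, 0, 0]; VV[1]=max(VV[1],msg_vec) then VV[1][1]++ -> VV[1]=[1, 1, 0]
Event 2: LOCAL 0: VV[0][0]++ -> VV[0]=[2, 0, 0]
Event 3: LOCAL 0: VV[0][0]++ -> VV[0]=[3, 0, 0]
Event 4: SEND 2->0: VV[2][2]++ -> VV[2]=[0, 0, 1], msg_vec=[0, 0, 1]; VV[0]=max(VV[0],msg_vec) then VV[0][0]++ -> VV[0]=[4, 0, 1]
Event 5: LOCAL 1: VV[1][1]++ -> VV[1]=[1, 2, 0]
Event 4 stamp: [0, 0, 1]
Event 5 stamp: [1, 2, 0]
[0, 0, 1] <= [1, 2, 0]? False. Equal? False. Happens-before: False

Answer: no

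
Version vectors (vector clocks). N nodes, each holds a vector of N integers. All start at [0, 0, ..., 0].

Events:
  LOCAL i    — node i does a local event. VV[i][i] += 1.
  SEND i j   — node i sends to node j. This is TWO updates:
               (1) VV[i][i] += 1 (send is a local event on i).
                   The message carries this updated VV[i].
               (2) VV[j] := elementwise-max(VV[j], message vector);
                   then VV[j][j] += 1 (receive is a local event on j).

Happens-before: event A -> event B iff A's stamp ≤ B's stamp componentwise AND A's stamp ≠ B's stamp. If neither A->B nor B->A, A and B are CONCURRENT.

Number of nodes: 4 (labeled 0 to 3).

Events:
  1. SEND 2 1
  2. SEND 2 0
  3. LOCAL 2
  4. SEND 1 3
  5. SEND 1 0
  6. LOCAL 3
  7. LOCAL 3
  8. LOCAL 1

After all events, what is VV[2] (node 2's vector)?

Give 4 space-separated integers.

Initial: VV[0]=[0, 0, 0, 0]
Initial: VV[1]=[0, 0, 0, 0]
Initial: VV[2]=[0, 0, 0, 0]
Initial: VV[3]=[0, 0, 0, 0]
Event 1: SEND 2->1: VV[2][2]++ -> VV[2]=[0, 0, 1, 0], msg_vec=[0, 0, 1, 0]; VV[1]=max(VV[1],msg_vec) then VV[1][1]++ -> VV[1]=[0, 1, 1, 0]
Event 2: SEND 2->0: VV[2][2]++ -> VV[2]=[0, 0, 2, 0], msg_vec=[0, 0, 2, 0]; VV[0]=max(VV[0],msg_vec) then VV[0][0]++ -> VV[0]=[1, 0, 2, 0]
Event 3: LOCAL 2: VV[2][2]++ -> VV[2]=[0, 0, 3, 0]
Event 4: SEND 1->3: VV[1][1]++ -> VV[1]=[0, 2, 1, 0], msg_vec=[0, 2, 1, 0]; VV[3]=max(VV[3],msg_vec) then VV[3][3]++ -> VV[3]=[0, 2, 1, 1]
Event 5: SEND 1->0: VV[1][1]++ -> VV[1]=[0, 3, 1, 0], msg_vec=[0, 3, 1, 0]; VV[0]=max(VV[0],msg_vec) then VV[0][0]++ -> VV[0]=[2, 3, 2, 0]
Event 6: LOCAL 3: VV[3][3]++ -> VV[3]=[0, 2, 1, 2]
Event 7: LOCAL 3: VV[3][3]++ -> VV[3]=[0, 2, 1, 3]
Event 8: LOCAL 1: VV[1][1]++ -> VV[1]=[0, 4, 1, 0]
Final vectors: VV[0]=[2, 3, 2, 0]; VV[1]=[0, 4, 1, 0]; VV[2]=[0, 0, 3, 0]; VV[3]=[0, 2, 1, 3]

Answer: 0 0 3 0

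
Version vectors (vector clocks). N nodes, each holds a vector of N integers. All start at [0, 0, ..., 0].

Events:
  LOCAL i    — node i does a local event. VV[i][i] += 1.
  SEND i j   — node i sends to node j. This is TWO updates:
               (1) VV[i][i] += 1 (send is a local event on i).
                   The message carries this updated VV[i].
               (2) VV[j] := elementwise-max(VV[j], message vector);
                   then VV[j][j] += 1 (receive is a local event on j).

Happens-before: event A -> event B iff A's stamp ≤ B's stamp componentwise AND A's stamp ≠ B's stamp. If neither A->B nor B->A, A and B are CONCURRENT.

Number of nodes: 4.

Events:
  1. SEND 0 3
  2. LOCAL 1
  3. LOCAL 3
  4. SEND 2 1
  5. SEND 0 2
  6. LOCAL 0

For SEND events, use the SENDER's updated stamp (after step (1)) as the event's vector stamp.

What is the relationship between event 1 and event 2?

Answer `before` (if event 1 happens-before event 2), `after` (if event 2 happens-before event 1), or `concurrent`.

Answer: concurrent

Derivation:
Initial: VV[0]=[0, 0, 0, 0]
Initial: VV[1]=[0, 0, 0, 0]
Initial: VV[2]=[0, 0, 0, 0]
Initial: VV[3]=[0, 0, 0, 0]
Event 1: SEND 0->3: VV[0][0]++ -> VV[0]=[1, 0, 0, 0], msg_vec=[1, 0, 0, 0]; VV[3]=max(VV[3],msg_vec) then VV[3][3]++ -> VV[3]=[1, 0, 0, 1]
Event 2: LOCAL 1: VV[1][1]++ -> VV[1]=[0, 1, 0, 0]
Event 3: LOCAL 3: VV[3][3]++ -> VV[3]=[1, 0, 0, 2]
Event 4: SEND 2->1: VV[2][2]++ -> VV[2]=[0, 0, 1, 0], msg_vec=[0, 0, 1, 0]; VV[1]=max(VV[1],msg_vec) then VV[1][1]++ -> VV[1]=[0, 2, 1, 0]
Event 5: SEND 0->2: VV[0][0]++ -> VV[0]=[2, 0, 0, 0], msg_vec=[2, 0, 0, 0]; VV[2]=max(VV[2],msg_vec) then VV[2][2]++ -> VV[2]=[2, 0, 2, 0]
Event 6: LOCAL 0: VV[0][0]++ -> VV[0]=[3, 0, 0, 0]
Event 1 stamp: [1, 0, 0, 0]
Event 2 stamp: [0, 1, 0, 0]
[1, 0, 0, 0] <= [0, 1, 0, 0]? False
[0, 1, 0, 0] <= [1, 0, 0, 0]? False
Relation: concurrent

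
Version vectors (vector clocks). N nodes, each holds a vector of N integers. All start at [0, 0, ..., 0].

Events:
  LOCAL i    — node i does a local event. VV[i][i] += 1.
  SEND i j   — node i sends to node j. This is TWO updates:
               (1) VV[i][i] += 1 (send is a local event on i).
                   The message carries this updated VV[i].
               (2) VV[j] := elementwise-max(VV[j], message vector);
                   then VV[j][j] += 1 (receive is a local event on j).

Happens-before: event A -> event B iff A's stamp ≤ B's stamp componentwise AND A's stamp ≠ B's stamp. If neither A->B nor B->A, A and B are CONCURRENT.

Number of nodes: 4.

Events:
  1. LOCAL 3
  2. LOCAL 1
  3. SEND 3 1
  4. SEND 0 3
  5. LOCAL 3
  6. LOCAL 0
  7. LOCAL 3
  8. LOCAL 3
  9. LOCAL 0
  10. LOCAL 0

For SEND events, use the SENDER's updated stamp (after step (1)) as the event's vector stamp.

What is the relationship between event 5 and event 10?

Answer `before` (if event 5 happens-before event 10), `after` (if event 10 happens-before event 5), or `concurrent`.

Answer: concurrent

Derivation:
Initial: VV[0]=[0, 0, 0, 0]
Initial: VV[1]=[0, 0, 0, 0]
Initial: VV[2]=[0, 0, 0, 0]
Initial: VV[3]=[0, 0, 0, 0]
Event 1: LOCAL 3: VV[3][3]++ -> VV[3]=[0, 0, 0, 1]
Event 2: LOCAL 1: VV[1][1]++ -> VV[1]=[0, 1, 0, 0]
Event 3: SEND 3->1: VV[3][3]++ -> VV[3]=[0, 0, 0, 2], msg_vec=[0, 0, 0, 2]; VV[1]=max(VV[1],msg_vec) then VV[1][1]++ -> VV[1]=[0, 2, 0, 2]
Event 4: SEND 0->3: VV[0][0]++ -> VV[0]=[1, 0, 0, 0], msg_vec=[1, 0, 0, 0]; VV[3]=max(VV[3],msg_vec) then VV[3][3]++ -> VV[3]=[1, 0, 0, 3]
Event 5: LOCAL 3: VV[3][3]++ -> VV[3]=[1, 0, 0, 4]
Event 6: LOCAL 0: VV[0][0]++ -> VV[0]=[2, 0, 0, 0]
Event 7: LOCAL 3: VV[3][3]++ -> VV[3]=[1, 0, 0, 5]
Event 8: LOCAL 3: VV[3][3]++ -> VV[3]=[1, 0, 0, 6]
Event 9: LOCAL 0: VV[0][0]++ -> VV[0]=[3, 0, 0, 0]
Event 10: LOCAL 0: VV[0][0]++ -> VV[0]=[4, 0, 0, 0]
Event 5 stamp: [1, 0, 0, 4]
Event 10 stamp: [4, 0, 0, 0]
[1, 0, 0, 4] <= [4, 0, 0, 0]? False
[4, 0, 0, 0] <= [1, 0, 0, 4]? False
Relation: concurrent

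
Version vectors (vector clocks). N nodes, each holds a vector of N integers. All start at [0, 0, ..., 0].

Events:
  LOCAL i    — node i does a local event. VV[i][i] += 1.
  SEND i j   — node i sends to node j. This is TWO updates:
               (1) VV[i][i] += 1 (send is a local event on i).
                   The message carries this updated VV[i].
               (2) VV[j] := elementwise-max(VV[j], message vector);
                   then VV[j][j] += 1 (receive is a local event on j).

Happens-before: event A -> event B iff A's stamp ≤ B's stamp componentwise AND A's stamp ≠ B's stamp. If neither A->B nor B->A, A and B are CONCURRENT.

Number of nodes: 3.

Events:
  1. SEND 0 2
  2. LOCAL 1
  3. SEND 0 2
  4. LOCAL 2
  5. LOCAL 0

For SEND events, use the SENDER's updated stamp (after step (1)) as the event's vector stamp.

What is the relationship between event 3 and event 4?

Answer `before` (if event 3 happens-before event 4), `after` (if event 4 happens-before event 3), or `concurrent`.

Answer: before

Derivation:
Initial: VV[0]=[0, 0, 0]
Initial: VV[1]=[0, 0, 0]
Initial: VV[2]=[0, 0, 0]
Event 1: SEND 0->2: VV[0][0]++ -> VV[0]=[1, 0, 0], msg_vec=[1, 0, 0]; VV[2]=max(VV[2],msg_vec) then VV[2][2]++ -> VV[2]=[1, 0, 1]
Event 2: LOCAL 1: VV[1][1]++ -> VV[1]=[0, 1, 0]
Event 3: SEND 0->2: VV[0][0]++ -> VV[0]=[2, 0, 0], msg_vec=[2, 0, 0]; VV[2]=max(VV[2],msg_vec) then VV[2][2]++ -> VV[2]=[2, 0, 2]
Event 4: LOCAL 2: VV[2][2]++ -> VV[2]=[2, 0, 3]
Event 5: LOCAL 0: VV[0][0]++ -> VV[0]=[3, 0, 0]
Event 3 stamp: [2, 0, 0]
Event 4 stamp: [2, 0, 3]
[2, 0, 0] <= [2, 0, 3]? True
[2, 0, 3] <= [2, 0, 0]? False
Relation: before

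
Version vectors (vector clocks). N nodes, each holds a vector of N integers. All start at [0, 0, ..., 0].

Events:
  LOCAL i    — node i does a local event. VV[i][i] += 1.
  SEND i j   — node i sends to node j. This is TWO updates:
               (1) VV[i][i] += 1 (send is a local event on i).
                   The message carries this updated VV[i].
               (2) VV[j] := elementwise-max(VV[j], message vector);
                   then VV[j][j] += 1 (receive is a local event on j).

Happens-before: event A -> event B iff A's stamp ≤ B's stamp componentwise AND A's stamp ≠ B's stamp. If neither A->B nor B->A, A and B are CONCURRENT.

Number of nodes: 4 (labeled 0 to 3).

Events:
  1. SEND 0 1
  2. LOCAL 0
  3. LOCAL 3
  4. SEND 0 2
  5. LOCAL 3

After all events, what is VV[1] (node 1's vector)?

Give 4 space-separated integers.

Answer: 1 1 0 0

Derivation:
Initial: VV[0]=[0, 0, 0, 0]
Initial: VV[1]=[0, 0, 0, 0]
Initial: VV[2]=[0, 0, 0, 0]
Initial: VV[3]=[0, 0, 0, 0]
Event 1: SEND 0->1: VV[0][0]++ -> VV[0]=[1, 0, 0, 0], msg_vec=[1, 0, 0, 0]; VV[1]=max(VV[1],msg_vec) then VV[1][1]++ -> VV[1]=[1, 1, 0, 0]
Event 2: LOCAL 0: VV[0][0]++ -> VV[0]=[2, 0, 0, 0]
Event 3: LOCAL 3: VV[3][3]++ -> VV[3]=[0, 0, 0, 1]
Event 4: SEND 0->2: VV[0][0]++ -> VV[0]=[3, 0, 0, 0], msg_vec=[3, 0, 0, 0]; VV[2]=max(VV[2],msg_vec) then VV[2][2]++ -> VV[2]=[3, 0, 1, 0]
Event 5: LOCAL 3: VV[3][3]++ -> VV[3]=[0, 0, 0, 2]
Final vectors: VV[0]=[3, 0, 0, 0]; VV[1]=[1, 1, 0, 0]; VV[2]=[3, 0, 1, 0]; VV[3]=[0, 0, 0, 2]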